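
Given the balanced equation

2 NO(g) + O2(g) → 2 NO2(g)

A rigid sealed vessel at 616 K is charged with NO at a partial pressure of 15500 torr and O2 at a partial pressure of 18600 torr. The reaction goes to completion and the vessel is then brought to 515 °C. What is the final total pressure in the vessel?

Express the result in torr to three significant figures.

33700 torr

With V and T fixed, P_i ∝ n_i, so the mole ratios apply directly to partial pressures at 616 K.
P(O2) required for 15500 torr of NO = (1/2) × 15500 = 7750 torr; available 18600 torr, so NO is limiting.
P(O2) remaining = 18600 − (1/2) × 15500 = 10850 torr
P(gaseous products) = (2)/2 × 15500 = 15500 torr
P_total at 616 K = 10850 + 15500 = 26350 torr
Scaling to 515 °C: P = 26350 × 788.15/616 = 33710 torr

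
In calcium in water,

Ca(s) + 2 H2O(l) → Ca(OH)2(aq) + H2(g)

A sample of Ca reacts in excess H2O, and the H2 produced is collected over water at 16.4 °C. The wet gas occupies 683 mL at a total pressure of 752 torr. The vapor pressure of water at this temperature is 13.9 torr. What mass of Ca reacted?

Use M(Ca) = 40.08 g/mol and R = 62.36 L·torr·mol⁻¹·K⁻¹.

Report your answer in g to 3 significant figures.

1.12 g

P(H2) = 752 − 13.9 = 738.1 torr
n(H2) = PV/RT = (738.1 × 0.6830) / (62.36 × 289.55) = 0.02792 mol
n(Ca) = (1/1) × 0.02792 = 0.02792 mol
m(Ca) = 0.02792 × 40.08 = 1.119 g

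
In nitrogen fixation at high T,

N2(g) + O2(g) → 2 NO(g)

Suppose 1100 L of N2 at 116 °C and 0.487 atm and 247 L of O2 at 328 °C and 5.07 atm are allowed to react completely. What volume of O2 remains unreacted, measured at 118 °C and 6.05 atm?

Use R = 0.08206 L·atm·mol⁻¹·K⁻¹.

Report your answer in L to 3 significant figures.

n(N2) = PV/RT = (0.487 × 1100) / (0.08206 × 389.15) = 16.78 mol
n(O2) = PV/RT = (5.07 × 247) / (0.08206 × 601.15) = 25.39 mol
For 16.78 mol N2, stoichiometry requires (1/1) × 16.78 = 16.78 mol O2; 25.39 mol is available, so N2 is limiting.
n(O2) consumed = (1/1) × 16.78 = 16.78 mol; remaining = 25.39 − 16.78 = 8.610 mol
V(O2) = nRT/P = 8.610 × 0.08206 × 391.15 / 6.05 = 45.68 L

45.7 L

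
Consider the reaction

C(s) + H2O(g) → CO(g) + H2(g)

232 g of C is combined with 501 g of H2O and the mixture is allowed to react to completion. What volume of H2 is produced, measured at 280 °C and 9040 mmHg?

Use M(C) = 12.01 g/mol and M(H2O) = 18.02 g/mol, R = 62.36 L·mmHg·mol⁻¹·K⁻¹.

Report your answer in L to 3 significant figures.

73.7 L

n(C) = 232 / 12.01 = 19.32 mol
n(H2O) = 501 / 18.02 = 27.80 mol
For 19.32 mol C, stoichiometry requires (1/1) × 19.32 = 19.32 mol H2O; 27.80 mol is available, so C is limiting.
n(H2) = (1/1) × 19.32 = 19.32 mol
V(H2) = nRT/P = 19.32 × 62.36 × 553.15 / 9040 = 73.72 L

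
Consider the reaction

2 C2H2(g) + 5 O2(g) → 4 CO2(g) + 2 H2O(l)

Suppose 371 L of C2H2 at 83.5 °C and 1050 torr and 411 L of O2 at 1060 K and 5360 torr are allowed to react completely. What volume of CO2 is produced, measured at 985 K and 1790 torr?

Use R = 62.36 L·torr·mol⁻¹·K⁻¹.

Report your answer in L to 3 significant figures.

n(C2H2) = PV/RT = (1050 × 371) / (62.36 × 356.65) = 17.52 mol
n(O2) = PV/RT = (5360 × 411) / (62.36 × 1060) = 33.33 mol
For 17.52 mol C2H2, stoichiometry requires (5/2) × 17.52 = 43.80 mol O2; 33.33 mol is available, so O2 is limiting.
n(CO2) = (4/5) × 33.33 = 26.66 mol
V(CO2) = nRT/P = 26.66 × 62.36 × 985 / 1790 = 914.8 L

915 L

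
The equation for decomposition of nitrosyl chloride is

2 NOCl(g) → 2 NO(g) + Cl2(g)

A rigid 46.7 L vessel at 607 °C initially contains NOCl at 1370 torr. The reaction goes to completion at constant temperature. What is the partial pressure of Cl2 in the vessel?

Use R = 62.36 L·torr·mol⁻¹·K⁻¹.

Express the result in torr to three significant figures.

n(NOCl)₀ = PV/RT = (1370 × 46.7) / (62.36 × 880.15) = 1.166 mol
n(Cl2) = (1/2) × 1.166 = 0.5830 mol
P(Cl2) = nRT/V = 0.5830 × 62.36 × 880.15 / 46.7 = 685.2 torr

685 torr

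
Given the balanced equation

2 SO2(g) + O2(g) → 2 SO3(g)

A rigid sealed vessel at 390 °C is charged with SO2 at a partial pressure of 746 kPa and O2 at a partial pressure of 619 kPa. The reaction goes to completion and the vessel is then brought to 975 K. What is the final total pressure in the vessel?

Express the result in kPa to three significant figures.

1460 kPa

With V and T fixed, P_i ∝ n_i, so the mole ratios apply directly to partial pressures at 390 °C.
P(O2) required for 746 kPa of SO2 = (1/2) × 746 = 373.0 kPa; available 619 kPa, so SO2 is limiting.
P(O2) remaining = 619 − (1/2) × 746 = 246.0 kPa
P(gaseous products) = (2)/2 × 746 = 746.0 kPa
P_total at 390 °C = 246.0 + 746.0 = 992.0 kPa
Scaling to 975 K: P = 992.0 × 975/663.15 = 1458 kPa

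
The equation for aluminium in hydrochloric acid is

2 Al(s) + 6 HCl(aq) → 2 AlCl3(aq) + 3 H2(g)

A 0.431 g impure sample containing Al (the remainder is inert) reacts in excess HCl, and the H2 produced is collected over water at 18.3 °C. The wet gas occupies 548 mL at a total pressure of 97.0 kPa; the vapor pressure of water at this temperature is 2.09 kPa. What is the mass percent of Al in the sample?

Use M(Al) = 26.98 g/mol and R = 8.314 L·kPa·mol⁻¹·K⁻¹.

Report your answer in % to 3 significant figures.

89.6 %

P(H2) = 97.0 − 2.09 = 94.91 kPa
n(H2) = PV/RT = (94.91 × 0.5480) / (8.314 × 291.45) = 0.02146 mol
n(Al) = (2/3) × 0.02146 = 0.01431 mol
m(Al) = 0.01431 × 26.98 = 0.3861 g
%Al = 0.3861 / 0.431 × 100 = 89.58%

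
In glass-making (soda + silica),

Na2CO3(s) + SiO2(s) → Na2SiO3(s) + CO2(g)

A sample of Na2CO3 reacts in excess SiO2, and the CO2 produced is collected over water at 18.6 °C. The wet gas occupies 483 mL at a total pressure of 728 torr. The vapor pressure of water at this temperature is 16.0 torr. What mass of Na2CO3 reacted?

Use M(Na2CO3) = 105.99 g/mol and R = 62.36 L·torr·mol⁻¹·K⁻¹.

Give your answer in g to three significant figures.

P(CO2) = 728 − 16.0 = 712.0 torr
n(CO2) = PV/RT = (712.0 × 0.4830) / (62.36 × 291.75) = 0.01890 mol
n(Na2CO3) = (1/1) × 0.01890 = 0.01890 mol
m(Na2CO3) = 0.01890 × 105.99 = 2.003 g

2.00 g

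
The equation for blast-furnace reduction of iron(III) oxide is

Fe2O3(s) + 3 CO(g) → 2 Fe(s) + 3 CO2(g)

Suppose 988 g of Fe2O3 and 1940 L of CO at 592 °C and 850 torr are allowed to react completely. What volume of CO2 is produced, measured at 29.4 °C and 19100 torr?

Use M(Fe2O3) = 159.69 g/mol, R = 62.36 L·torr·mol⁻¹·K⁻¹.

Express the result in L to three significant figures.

18.3 L

n(Fe2O3) = 988 / 159.69 = 6.187 mol
n(CO) = PV/RT = (850 × 1940) / (62.36 × 865.15) = 30.56 mol
For 6.187 mol Fe2O3, stoichiometry requires (3/1) × 6.187 = 18.56 mol CO; 30.56 mol is available, so Fe2O3 is limiting.
n(CO2) = (3/1) × 6.187 = 18.56 mol
V(CO2) = nRT/P = 18.56 × 62.36 × 302.55 / 19100 = 18.33 L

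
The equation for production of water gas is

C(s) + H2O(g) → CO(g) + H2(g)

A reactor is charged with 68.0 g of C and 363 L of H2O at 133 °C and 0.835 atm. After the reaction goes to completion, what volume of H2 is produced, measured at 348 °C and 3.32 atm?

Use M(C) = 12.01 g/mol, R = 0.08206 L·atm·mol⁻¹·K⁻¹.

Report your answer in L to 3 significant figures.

n(C) = 68.0 / 12.01 = 5.662 mol
n(H2O) = PV/RT = (0.835 × 363) / (0.08206 × 406.15) = 9.094 mol
For 5.662 mol C, stoichiometry requires (1/1) × 5.662 = 5.662 mol H2O; 9.094 mol is available, so C is limiting.
n(H2) = (1/1) × 5.662 = 5.662 mol
V(H2) = nRT/P = 5.662 × 0.08206 × 621.15 / 3.32 = 86.93 L

86.9 L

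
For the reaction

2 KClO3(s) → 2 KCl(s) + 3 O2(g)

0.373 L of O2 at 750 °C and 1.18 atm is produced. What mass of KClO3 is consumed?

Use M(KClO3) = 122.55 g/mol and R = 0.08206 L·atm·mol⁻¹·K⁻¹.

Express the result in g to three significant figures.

n(O2) = PV/RT = (1.18 × 0.373) / (0.08206 × 1023.15) = 0.005242 mol
n(KClO3) = (2/3) × 0.005242 = 0.003495 mol
m(KClO3) = 0.003495 × 122.55 = 0.4283 g

0.428 g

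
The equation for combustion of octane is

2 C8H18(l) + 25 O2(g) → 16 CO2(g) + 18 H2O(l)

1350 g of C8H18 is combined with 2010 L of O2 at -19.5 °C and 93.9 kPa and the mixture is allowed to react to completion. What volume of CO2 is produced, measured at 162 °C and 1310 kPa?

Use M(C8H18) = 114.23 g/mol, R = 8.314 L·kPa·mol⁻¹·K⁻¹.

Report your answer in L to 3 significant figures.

158 L

n(C8H18) = 1350 / 114.23 = 11.82 mol
n(O2) = PV/RT = (93.9 × 2010) / (8.314 × 253.65) = 89.50 mol
For 11.82 mol C8H18, stoichiometry requires (25/2) × 11.82 = 147.8 mol O2; 89.50 mol is available, so O2 is limiting.
n(CO2) = (16/25) × 89.50 = 57.28 mol
V(CO2) = nRT/P = 57.28 × 8.314 × 435.15 / 1310 = 158.2 L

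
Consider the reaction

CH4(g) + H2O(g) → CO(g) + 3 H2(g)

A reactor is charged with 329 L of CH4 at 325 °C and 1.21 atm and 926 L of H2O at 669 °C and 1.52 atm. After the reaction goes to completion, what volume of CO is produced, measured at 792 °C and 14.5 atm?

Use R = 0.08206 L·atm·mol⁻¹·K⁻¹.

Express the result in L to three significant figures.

n(CH4) = PV/RT = (1.21 × 329) / (0.08206 × 598.15) = 8.110 mol
n(H2O) = PV/RT = (1.52 × 926) / (0.08206 × 942.15) = 18.21 mol
For 8.110 mol CH4, stoichiometry requires (1/1) × 8.110 = 8.110 mol H2O; 18.21 mol is available, so CH4 is limiting.
n(CO) = (1/1) × 8.110 = 8.110 mol
V(CO) = nRT/P = 8.110 × 0.08206 × 1065.15 / 14.5 = 48.89 L

48.9 L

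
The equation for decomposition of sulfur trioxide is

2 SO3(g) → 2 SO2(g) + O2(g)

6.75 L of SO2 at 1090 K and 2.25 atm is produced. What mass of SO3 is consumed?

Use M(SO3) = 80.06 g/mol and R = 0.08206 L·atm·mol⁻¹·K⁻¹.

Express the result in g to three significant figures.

n(SO2) = PV/RT = (2.25 × 6.75) / (0.08206 × 1090) = 0.1698 mol
n(SO3) = (2/2) × 0.1698 = 0.1698 mol
m(SO3) = 0.1698 × 80.06 = 13.59 g

13.6 g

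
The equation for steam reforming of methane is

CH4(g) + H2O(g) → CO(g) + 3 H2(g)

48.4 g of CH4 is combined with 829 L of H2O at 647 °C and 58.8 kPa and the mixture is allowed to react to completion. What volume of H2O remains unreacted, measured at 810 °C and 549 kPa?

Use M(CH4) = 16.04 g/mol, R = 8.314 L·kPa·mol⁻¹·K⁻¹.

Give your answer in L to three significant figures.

n(CH4) = 48.4 / 16.04 = 3.017 mol
n(H2O) = PV/RT = (58.8 × 829) / (8.314 × 920.15) = 6.372 mol
For 3.017 mol CH4, stoichiometry requires (1/1) × 3.017 = 3.017 mol H2O; 6.372 mol is available, so CH4 is limiting.
n(H2O) consumed = (1/1) × 3.017 = 3.017 mol; remaining = 6.372 − 3.017 = 3.355 mol
V(H2O) = nRT/P = 3.355 × 8.314 × 1083.15 / 549 = 55.03 L

55.0 L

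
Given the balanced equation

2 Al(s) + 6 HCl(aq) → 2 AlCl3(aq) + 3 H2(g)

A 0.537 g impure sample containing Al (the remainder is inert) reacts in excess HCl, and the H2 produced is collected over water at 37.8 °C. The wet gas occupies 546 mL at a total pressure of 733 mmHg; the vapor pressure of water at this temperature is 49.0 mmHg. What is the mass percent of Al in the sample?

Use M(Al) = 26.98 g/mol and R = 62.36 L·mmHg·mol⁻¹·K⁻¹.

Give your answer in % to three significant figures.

64.5 %

P(H2) = 733 − 49.0 = 684.0 mmHg
n(H2) = PV/RT = (684.0 × 0.5460) / (62.36 × 310.95) = 0.01926 mol
n(Al) = (2/3) × 0.01926 = 0.01284 mol
m(Al) = 0.01284 × 26.98 = 0.3464 g
%Al = 0.3464 / 0.537 × 100 = 64.51%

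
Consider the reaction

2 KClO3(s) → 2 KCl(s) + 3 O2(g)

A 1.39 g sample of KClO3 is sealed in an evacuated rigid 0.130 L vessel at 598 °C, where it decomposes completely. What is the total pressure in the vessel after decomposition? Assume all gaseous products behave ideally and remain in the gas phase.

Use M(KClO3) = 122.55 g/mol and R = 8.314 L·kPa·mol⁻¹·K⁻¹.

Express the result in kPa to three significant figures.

948 kPa

n(KClO3) = 1.39 / 122.55 = 0.01134 mol
n(gas produced) = (3/2) × 0.01134 = 0.01701 mol
P = nRT/V = 0.01701 × 8.314 × 871.15 / 0.130 = 947.7 kPa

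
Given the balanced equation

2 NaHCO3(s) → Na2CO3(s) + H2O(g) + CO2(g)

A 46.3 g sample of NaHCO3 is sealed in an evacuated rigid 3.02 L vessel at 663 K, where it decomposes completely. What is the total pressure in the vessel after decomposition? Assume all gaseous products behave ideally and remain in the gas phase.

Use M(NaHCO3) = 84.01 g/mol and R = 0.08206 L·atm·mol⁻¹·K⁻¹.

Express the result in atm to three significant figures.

9.93 atm

n(NaHCO3) = 46.3 / 84.01 = 0.5511 mol
n(gas produced) = (2/2) × 0.5511 = 0.5511 mol
P = nRT/V = 0.5511 × 0.08206 × 663 / 3.02 = 9.928 atm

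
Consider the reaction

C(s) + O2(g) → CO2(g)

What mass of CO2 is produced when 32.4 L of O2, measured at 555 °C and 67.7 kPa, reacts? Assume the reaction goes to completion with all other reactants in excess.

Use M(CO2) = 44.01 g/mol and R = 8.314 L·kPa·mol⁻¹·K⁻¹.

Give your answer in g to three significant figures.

n(O2) = PV/RT = (67.7 × 32.4) / (8.314 × 828.15) = 0.3186 mol
n(CO2) = (1/1) × 0.3186 = 0.3186 mol
m(CO2) = 0.3186 × 44.01 = 14.02 g

14.0 g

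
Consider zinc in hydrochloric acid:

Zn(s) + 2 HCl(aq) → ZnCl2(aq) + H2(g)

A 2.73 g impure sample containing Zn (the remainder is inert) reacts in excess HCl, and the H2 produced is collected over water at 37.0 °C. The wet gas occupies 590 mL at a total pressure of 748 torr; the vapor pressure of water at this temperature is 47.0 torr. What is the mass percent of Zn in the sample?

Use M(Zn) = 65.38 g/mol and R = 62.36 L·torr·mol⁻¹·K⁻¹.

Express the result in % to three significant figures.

51.2 %

P(H2) = 748 − 47.0 = 701.0 torr
n(H2) = PV/RT = (701.0 × 0.5900) / (62.36 × 310.15) = 0.02138 mol
n(Zn) = (1/1) × 0.02138 = 0.02138 mol
m(Zn) = 0.02138 × 65.38 = 1.398 g
%Zn = 1.398 / 2.73 × 100 = 51.21%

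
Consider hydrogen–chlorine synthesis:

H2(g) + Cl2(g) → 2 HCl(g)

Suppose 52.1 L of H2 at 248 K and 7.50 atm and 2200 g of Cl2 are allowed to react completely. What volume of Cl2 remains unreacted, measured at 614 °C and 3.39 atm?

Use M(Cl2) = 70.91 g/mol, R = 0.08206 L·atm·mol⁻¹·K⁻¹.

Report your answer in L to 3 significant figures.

254 L

n(H2) = PV/RT = (7.50 × 52.1) / (0.08206 × 248) = 19.20 mol
n(Cl2) = 2200 / 70.91 = 31.03 mol
For 19.20 mol H2, stoichiometry requires (1/1) × 19.20 = 19.20 mol Cl2; 31.03 mol is available, so H2 is limiting.
n(Cl2) consumed = (1/1) × 19.20 = 19.20 mol; remaining = 31.03 − 19.20 = 11.83 mol
V(Cl2) = nRT/P = 11.83 × 0.08206 × 887.15 / 3.39 = 254.0 L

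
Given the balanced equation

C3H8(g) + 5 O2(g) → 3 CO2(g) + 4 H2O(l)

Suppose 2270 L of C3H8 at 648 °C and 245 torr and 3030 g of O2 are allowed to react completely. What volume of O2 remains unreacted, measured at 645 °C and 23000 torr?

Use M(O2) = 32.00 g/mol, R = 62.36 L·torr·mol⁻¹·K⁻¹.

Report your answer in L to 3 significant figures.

n(C3H8) = PV/RT = (245 × 2270) / (62.36 × 921.15) = 9.682 mol
n(O2) = 3030 / 32.00 = 94.69 mol
For 9.682 mol C3H8, stoichiometry requires (5/1) × 9.682 = 48.41 mol O2; 94.69 mol is available, so C3H8 is limiting.
n(O2) consumed = (5/1) × 9.682 = 48.41 mol; remaining = 94.69 − 48.41 = 46.28 mol
V(O2) = nRT/P = 46.28 × 62.36 × 918.15 / 23000 = 115.2 L

115 L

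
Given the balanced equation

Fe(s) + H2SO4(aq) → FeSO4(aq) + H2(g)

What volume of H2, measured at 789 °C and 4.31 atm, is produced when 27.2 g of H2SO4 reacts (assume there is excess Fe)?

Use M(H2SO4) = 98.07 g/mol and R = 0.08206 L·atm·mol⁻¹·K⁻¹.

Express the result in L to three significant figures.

5.61 L

n(H2SO4) = 27.20 / 98.07 = 0.2774 mol
n(H2) = (1/1) × 0.2774 = 0.2774 mol
V = nRT/P = 0.2774 × 0.08206 × 1062.15 / 4.31 = 5.610 L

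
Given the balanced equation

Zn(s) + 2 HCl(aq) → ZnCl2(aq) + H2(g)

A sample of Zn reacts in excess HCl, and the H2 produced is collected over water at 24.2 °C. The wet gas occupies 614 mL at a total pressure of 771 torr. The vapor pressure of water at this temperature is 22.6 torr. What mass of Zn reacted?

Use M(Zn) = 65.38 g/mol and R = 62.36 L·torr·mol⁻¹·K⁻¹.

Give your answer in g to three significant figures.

1.62 g

P(H2) = 771 − 22.6 = 748.4 torr
n(H2) = PV/RT = (748.4 × 0.6140) / (62.36 × 297.35) = 0.02478 mol
n(Zn) = (1/1) × 0.02478 = 0.02478 mol
m(Zn) = 0.02478 × 65.38 = 1.620 g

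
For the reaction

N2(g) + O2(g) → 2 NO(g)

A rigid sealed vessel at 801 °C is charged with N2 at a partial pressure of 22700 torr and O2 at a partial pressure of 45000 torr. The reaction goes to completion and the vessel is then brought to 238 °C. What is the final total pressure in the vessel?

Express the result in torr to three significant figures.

Because the vessel is rigid and T is held at 801 °C, work the stoichiometry in partial pressures (P_i = n_iRT/V).
P(O2) required for 22700 torr of N2 = (1/1) × 22700 = 22700 torr; available 45000 torr, so N2 is limiting.
P(O2) remaining = 45000 − (1/1) × 22700 = 22300 torr
P(gaseous products) = (2)/1 × 22700 = 45400 torr
P_total at 801 °C = 22300 + 45400 = 67700 torr
Scaling to 238 °C: P = 67700 × 511.15/1074.15 = 32220 torr

32200 torr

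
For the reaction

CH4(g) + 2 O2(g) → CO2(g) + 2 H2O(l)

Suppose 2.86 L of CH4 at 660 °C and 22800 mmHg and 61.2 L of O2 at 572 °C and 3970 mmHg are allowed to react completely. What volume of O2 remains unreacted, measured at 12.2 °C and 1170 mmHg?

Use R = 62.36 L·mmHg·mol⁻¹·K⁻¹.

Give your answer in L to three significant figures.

36.0 L

n(CH4) = PV/RT = (22800 × 2.86) / (62.36 × 933.15) = 1.121 mol
n(O2) = PV/RT = (3970 × 61.2) / (62.36 × 845.15) = 4.610 mol
For 1.121 mol CH4, stoichiometry requires (2/1) × 1.121 = 2.242 mol O2; 4.610 mol is available, so CH4 is limiting.
n(O2) consumed = (2/1) × 1.121 = 2.242 mol; remaining = 4.610 − 2.242 = 2.368 mol
V(O2) = nRT/P = 2.368 × 62.36 × 285.35 / 1170 = 36.01 L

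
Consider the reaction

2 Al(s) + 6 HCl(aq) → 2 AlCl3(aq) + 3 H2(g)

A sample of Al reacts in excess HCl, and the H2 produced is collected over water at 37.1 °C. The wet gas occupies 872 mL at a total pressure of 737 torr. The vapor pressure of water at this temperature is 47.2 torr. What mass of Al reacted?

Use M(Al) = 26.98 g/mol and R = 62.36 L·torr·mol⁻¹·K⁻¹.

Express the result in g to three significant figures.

0.559 g

P(H2) = 737 − 47.2 = 689.8 torr
n(H2) = PV/RT = (689.8 × 0.8720) / (62.36 × 310.25) = 0.03109 mol
n(Al) = (2/3) × 0.03109 = 0.02073 mol
m(Al) = 0.02073 × 26.98 = 0.5593 g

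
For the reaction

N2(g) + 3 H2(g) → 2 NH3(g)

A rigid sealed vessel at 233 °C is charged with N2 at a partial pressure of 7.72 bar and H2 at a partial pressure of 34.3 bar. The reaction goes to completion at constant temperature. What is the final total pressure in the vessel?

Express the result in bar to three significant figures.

26.6 bar

With V and T fixed, P_i ∝ n_i, so the mole ratios apply directly to partial pressures at 233 °C.
P(H2) required for 7.72 bar of N2 = (3/1) × 7.72 = 23.16 bar; available 34.3 bar, so N2 is limiting.
P(H2) remaining = 34.3 − (3/1) × 7.72 = 11.14 bar
P(gaseous products) = (2)/1 × 7.72 = 15.44 bar
P_total at 233 °C = 11.14 + 15.44 = 26.58 bar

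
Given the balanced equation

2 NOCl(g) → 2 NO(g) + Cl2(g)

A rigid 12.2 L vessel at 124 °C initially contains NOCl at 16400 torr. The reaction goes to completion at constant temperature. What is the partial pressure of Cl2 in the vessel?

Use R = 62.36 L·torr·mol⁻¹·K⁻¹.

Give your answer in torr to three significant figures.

n(NOCl)₀ = PV/RT = (16400 × 12.2) / (62.36 × 397.15) = 8.079 mol
n(Cl2) = (1/2) × 8.079 = 4.040 mol
P(Cl2) = nRT/V = 4.040 × 62.36 × 397.15 / 12.2 = 8201 torr

8200 torr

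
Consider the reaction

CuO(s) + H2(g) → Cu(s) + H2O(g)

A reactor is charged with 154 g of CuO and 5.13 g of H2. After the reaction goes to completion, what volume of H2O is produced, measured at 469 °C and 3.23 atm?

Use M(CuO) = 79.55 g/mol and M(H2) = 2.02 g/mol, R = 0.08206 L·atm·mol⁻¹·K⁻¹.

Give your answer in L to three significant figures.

n(CuO) = 154 / 79.55 = 1.936 mol
n(H2) = 5.13 / 2.02 = 2.540 mol
For 1.936 mol CuO, stoichiometry requires (1/1) × 1.936 = 1.936 mol H2; 2.540 mol is available, so CuO is limiting.
n(H2O) = (1/1) × 1.936 = 1.936 mol
V(H2O) = nRT/P = 1.936 × 0.08206 × 742.15 / 3.23 = 36.50 L

36.5 L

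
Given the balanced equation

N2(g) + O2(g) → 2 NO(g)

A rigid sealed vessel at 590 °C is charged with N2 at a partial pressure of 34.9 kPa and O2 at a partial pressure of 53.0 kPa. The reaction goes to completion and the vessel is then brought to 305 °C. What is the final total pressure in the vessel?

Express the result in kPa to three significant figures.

58.9 kPa

With V and T fixed, P_i ∝ n_i, so the mole ratios apply directly to partial pressures at 590 °C.
P(O2) required for 34.9 kPa of N2 = (1/1) × 34.9 = 34.90 kPa; available 53.0 kPa, so N2 is limiting.
P(O2) remaining = 53.0 − (1/1) × 34.9 = 18.10 kPa
P(gaseous products) = (2)/1 × 34.9 = 69.80 kPa
P_total at 590 °C = 18.10 + 69.80 = 87.90 kPa
Scaling to 305 °C: P = 87.90 × 578.15/863.15 = 58.88 kPa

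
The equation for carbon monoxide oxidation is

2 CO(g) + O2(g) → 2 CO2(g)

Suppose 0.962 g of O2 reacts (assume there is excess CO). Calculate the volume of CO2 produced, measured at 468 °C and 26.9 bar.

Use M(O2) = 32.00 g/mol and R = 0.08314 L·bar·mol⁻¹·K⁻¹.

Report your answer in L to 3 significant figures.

n(O2) = 0.9620 / 32.00 = 0.03006 mol
n(CO2) = (2/1) × 0.03006 = 0.06012 mol
V = nRT/P = 0.06012 × 0.08314 × 741.15 / 26.9 = 0.1377 L

0.138 L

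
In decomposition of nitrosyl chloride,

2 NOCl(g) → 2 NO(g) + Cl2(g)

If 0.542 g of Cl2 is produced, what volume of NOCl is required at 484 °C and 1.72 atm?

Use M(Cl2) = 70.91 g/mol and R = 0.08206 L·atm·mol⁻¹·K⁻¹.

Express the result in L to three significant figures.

0.552 L

n(Cl2) = 0.5420 / 70.91 = 0.007643 mol
n(NOCl) = (2/1) × 0.007643 = 0.01529 mol
V = nRT/P = 0.01529 × 0.08206 × 757.15 / 1.72 = 0.5523 L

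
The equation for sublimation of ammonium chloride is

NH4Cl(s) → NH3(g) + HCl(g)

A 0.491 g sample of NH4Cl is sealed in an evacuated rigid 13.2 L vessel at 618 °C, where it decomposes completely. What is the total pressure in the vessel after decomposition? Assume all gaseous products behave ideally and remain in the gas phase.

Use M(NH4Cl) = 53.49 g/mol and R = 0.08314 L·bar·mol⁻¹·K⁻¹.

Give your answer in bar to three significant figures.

n(NH4Cl) = 0.491 / 53.49 = 0.009179 mol
n(gas produced) = (2/1) × 0.009179 = 0.01836 mol
P = nRT/V = 0.01836 × 0.08314 × 891.15 / 13.2 = 0.1031 bar

0.103 bar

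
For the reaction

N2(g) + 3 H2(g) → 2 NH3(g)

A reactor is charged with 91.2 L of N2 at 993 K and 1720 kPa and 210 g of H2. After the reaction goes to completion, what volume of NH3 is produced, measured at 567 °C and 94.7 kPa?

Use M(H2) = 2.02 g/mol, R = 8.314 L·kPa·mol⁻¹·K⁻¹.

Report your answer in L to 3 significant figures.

2800 L

n(N2) = PV/RT = (1720 × 91.2) / (8.314 × 993) = 19.00 mol
n(H2) = 210 / 2.02 = 104.0 mol
For 19.00 mol N2, stoichiometry requires (3/1) × 19.00 = 57.00 mol H2; 104.0 mol is available, so N2 is limiting.
n(NH3) = (2/1) × 19.00 = 38.00 mol
V(NH3) = nRT/P = 38.00 × 8.314 × 840.15 / 94.7 = 2803 L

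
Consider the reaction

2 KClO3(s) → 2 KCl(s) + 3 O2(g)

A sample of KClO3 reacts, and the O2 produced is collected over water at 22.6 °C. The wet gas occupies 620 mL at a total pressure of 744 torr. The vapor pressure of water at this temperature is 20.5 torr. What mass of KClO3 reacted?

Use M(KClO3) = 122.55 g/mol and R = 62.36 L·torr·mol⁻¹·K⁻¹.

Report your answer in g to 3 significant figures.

P(O2) = 744 − 20.5 = 723.5 torr
n(O2) = PV/RT = (723.5 × 0.6200) / (62.36 × 295.75) = 0.02432 mol
n(KClO3) = (2/3) × 0.02432 = 0.01621 mol
m(KClO3) = 0.01621 × 122.55 = 1.987 g

1.99 g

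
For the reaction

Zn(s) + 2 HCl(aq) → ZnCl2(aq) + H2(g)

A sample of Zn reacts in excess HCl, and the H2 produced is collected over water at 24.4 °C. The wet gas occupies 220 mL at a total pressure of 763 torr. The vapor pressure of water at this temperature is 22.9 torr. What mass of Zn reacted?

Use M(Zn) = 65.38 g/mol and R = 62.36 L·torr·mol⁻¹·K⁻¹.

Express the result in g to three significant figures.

P(H2) = 763 − 22.9 = 740.1 torr
n(H2) = PV/RT = (740.1 × 0.2200) / (62.36 × 297.55) = 0.008775 mol
n(Zn) = (1/1) × 0.008775 = 0.008775 mol
m(Zn) = 0.008775 × 65.38 = 0.5737 g

0.574 g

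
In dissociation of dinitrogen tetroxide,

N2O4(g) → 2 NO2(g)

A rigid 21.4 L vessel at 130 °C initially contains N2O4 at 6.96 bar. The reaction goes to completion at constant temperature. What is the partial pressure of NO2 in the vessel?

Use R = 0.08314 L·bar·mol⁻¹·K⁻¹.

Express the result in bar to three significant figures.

13.9 bar

n(N2O4)₀ = PV/RT = (6.96 × 21.4) / (0.08314 × 403.15) = 4.444 mol
n(NO2) = (2/1) × 4.444 = 8.888 mol
P(NO2) = nRT/V = 8.888 × 0.08314 × 403.15 / 21.4 = 13.92 bar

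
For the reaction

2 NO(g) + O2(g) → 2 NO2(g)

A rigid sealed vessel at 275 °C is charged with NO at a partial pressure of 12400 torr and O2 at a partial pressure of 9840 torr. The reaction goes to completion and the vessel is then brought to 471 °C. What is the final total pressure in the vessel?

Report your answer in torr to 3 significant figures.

With V and T fixed, P_i ∝ n_i, so the mole ratios apply directly to partial pressures at 275 °C.
P(O2) required for 12400 torr of NO = (1/2) × 12400 = 6200 torr; available 9840 torr, so NO is limiting.
P(O2) remaining = 9840 − (1/2) × 12400 = 3640 torr
P(gaseous products) = (2)/2 × 12400 = 12400 torr
P_total at 275 °C = 3640 + 12400 = 16040 torr
Scaling to 471 °C: P = 16040 × 744.15/548.15 = 21780 torr

21800 torr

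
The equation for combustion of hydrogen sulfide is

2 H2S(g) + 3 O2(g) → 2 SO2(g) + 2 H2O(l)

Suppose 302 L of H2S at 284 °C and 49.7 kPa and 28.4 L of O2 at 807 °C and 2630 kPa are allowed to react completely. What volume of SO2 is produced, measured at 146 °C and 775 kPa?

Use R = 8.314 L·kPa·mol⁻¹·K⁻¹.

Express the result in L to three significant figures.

14.6 L

n(H2S) = PV/RT = (49.7 × 302) / (8.314 × 557.15) = 3.240 mol
n(O2) = PV/RT = (2630 × 28.4) / (8.314 × 1080.15) = 8.317 mol
For 3.240 mol H2S, stoichiometry requires (3/2) × 3.240 = 4.860 mol O2; 8.317 mol is available, so H2S is limiting.
n(SO2) = (2/2) × 3.240 = 3.240 mol
V(SO2) = nRT/P = 3.240 × 8.314 × 419.15 / 775 = 14.57 L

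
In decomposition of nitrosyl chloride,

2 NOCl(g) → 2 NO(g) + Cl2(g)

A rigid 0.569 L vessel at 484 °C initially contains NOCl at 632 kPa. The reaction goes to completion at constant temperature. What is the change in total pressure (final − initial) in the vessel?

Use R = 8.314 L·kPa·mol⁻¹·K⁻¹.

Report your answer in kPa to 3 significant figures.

Rigid vessel, constant T ⇒ P scales with total gas moles (2 → 3).
P_final = (3/2) × 632 = 948.0 kPa; ΔP = 948.0 − 632 = 316.0 kPa

316 kPa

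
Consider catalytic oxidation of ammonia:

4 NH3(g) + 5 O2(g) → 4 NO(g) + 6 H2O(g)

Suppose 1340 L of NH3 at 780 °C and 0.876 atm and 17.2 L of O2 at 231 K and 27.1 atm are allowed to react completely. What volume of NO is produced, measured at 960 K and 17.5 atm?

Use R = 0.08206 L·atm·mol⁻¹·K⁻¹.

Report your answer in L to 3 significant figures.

61.1 L

n(NH3) = PV/RT = (0.876 × 1340) / (0.08206 × 1053.15) = 13.58 mol
n(O2) = PV/RT = (27.1 × 17.2) / (0.08206 × 231) = 24.59 mol
For 13.58 mol NH3, stoichiometry requires (5/4) × 13.58 = 16.98 mol O2; 24.59 mol is available, so NH3 is limiting.
n(NO) = (4/4) × 13.58 = 13.58 mol
V(NO) = nRT/P = 13.58 × 0.08206 × 960 / 17.5 = 61.13 L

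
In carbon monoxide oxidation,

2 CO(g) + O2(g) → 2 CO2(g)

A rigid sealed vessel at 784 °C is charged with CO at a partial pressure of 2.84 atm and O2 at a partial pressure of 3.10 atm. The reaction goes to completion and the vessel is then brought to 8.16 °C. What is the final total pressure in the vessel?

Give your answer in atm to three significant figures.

1.20 atm

With V and T fixed, P_i ∝ n_i, so the mole ratios apply directly to partial pressures at 784 °C.
P(O2) required for 2.84 atm of CO = (1/2) × 2.84 = 1.420 atm; available 3.10 atm, so CO is limiting.
P(O2) remaining = 3.10 − (1/2) × 2.84 = 1.680 atm
P(gaseous products) = (2)/2 × 2.84 = 2.840 atm
P_total at 784 °C = 1.680 + 2.840 = 4.520 atm
Scaling to 8.16 °C: P = 4.520 × 281.31/1057.15 = 1.203 atm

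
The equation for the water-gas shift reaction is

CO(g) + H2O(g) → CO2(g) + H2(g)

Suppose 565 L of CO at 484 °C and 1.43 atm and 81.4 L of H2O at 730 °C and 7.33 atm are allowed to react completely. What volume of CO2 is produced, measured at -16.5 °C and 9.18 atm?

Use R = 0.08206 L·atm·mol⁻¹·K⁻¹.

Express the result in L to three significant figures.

16.6 L

n(CO) = PV/RT = (1.43 × 565) / (0.08206 × 757.15) = 13.00 mol
n(H2O) = PV/RT = (7.33 × 81.4) / (0.08206 × 1003.15) = 7.248 mol
For 13.00 mol CO, stoichiometry requires (1/1) × 13.00 = 13.00 mol H2O; 7.248 mol is available, so H2O is limiting.
n(CO2) = (1/1) × 7.248 = 7.248 mol
V(CO2) = nRT/P = 7.248 × 0.08206 × 256.65 / 9.18 = 16.63 L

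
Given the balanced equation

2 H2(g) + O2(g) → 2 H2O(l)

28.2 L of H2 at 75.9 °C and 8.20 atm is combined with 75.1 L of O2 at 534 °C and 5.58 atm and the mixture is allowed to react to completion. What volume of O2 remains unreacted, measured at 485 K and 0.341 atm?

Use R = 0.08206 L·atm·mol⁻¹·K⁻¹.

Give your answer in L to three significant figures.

267 L

n(H2) = PV/RT = (8.20 × 28.2) / (0.08206 × 349.05) = 8.073 mol
n(O2) = PV/RT = (5.58 × 75.1) / (0.08206 × 807.15) = 6.327 mol
For 8.073 mol H2, stoichiometry requires (1/2) × 8.073 = 4.037 mol O2; 6.327 mol is available, so H2 is limiting.
n(O2) consumed = (1/2) × 8.073 = 4.037 mol; remaining = 6.327 − 4.037 = 2.290 mol
V(O2) = nRT/P = 2.290 × 0.08206 × 485 / 0.341 = 267.3 L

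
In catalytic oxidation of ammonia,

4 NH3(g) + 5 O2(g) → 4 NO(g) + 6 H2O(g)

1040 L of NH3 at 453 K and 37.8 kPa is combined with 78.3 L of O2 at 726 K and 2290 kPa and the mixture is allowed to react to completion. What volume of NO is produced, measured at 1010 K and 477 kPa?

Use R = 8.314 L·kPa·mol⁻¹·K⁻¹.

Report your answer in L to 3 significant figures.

n(NH3) = PV/RT = (37.8 × 1040) / (8.314 × 453) = 10.44 mol
n(O2) = PV/RT = (2290 × 78.3) / (8.314 × 726) = 29.71 mol
For 10.44 mol NH3, stoichiometry requires (5/4) × 10.44 = 13.05 mol O2; 29.71 mol is available, so NH3 is limiting.
n(NO) = (4/4) × 10.44 = 10.44 mol
V(NO) = nRT/P = 10.44 × 8.314 × 1010 / 477 = 183.8 L

184 L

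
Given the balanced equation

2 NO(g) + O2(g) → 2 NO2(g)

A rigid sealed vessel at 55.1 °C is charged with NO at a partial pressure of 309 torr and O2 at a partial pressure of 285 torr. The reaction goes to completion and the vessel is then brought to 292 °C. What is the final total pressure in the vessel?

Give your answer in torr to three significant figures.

With V and T fixed, P_i ∝ n_i, so the mole ratios apply directly to partial pressures at 55.1 °C.
P(O2) required for 309 torr of NO = (1/2) × 309 = 154.5 torr; available 285 torr, so NO is limiting.
P(O2) remaining = 285 − (1/2) × 309 = 130.5 torr
P(gaseous products) = (2)/2 × 309 = 309.0 torr
P_total at 55.1 °C = 130.5 + 309.0 = 439.5 torr
Scaling to 292 °C: P = 439.5 × 565.15/328.25 = 756.7 torr

757 torr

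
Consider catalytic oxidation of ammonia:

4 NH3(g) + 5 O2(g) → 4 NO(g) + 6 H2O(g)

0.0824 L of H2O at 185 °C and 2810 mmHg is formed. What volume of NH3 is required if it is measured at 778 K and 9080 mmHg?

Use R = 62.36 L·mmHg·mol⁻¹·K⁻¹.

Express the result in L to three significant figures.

0.0289 L

n(H2O) = PV/RT = (2810 × 0.0824) / (62.36 × 458.15) = 0.008104 mol
n(NH3) = (4/6) × 0.008104 = 0.005403 mol
V = nRT/P = 0.005403 × 62.36 × 778 / 9080 = 0.02887 L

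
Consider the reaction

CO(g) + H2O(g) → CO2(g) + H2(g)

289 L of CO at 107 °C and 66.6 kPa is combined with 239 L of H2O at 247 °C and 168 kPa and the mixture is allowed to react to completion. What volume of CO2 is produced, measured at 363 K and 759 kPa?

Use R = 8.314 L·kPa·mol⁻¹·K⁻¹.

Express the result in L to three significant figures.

n(CO) = PV/RT = (66.6 × 289) / (8.314 × 380.15) = 6.090 mol
n(H2O) = PV/RT = (168 × 239) / (8.314 × 520.15) = 9.285 mol
For 6.090 mol CO, stoichiometry requires (1/1) × 6.090 = 6.090 mol H2O; 9.285 mol is available, so CO is limiting.
n(CO2) = (1/1) × 6.090 = 6.090 mol
V(CO2) = nRT/P = 6.090 × 8.314 × 363 / 759 = 24.22 L

24.2 L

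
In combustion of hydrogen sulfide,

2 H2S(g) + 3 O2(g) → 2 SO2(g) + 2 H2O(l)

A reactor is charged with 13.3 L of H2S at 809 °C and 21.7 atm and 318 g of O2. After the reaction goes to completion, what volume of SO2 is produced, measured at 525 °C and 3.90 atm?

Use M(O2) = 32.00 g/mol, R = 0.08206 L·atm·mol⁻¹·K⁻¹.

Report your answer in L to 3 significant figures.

54.6 L

n(H2S) = PV/RT = (21.7 × 13.3) / (0.08206 × 1082.15) = 3.250 mol
n(O2) = 318 / 32.00 = 9.938 mol
For 3.250 mol H2S, stoichiometry requires (3/2) × 3.250 = 4.875 mol O2; 9.938 mol is available, so H2S is limiting.
n(SO2) = (2/2) × 3.250 = 3.250 mol
V(SO2) = nRT/P = 3.250 × 0.08206 × 798.15 / 3.90 = 54.58 L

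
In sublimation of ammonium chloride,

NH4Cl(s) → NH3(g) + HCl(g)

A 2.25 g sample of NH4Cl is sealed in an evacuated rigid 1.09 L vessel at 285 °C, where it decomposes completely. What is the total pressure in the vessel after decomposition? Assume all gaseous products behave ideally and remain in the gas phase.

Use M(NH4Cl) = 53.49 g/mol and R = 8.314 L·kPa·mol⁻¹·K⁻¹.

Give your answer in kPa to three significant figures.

358 kPa

n(NH4Cl) = 2.25 / 53.49 = 0.04206 mol
n(gas produced) = (2/1) × 0.04206 = 0.08412 mol
P = nRT/V = 0.08412 × 8.314 × 558.15 / 1.09 = 358.1 kPa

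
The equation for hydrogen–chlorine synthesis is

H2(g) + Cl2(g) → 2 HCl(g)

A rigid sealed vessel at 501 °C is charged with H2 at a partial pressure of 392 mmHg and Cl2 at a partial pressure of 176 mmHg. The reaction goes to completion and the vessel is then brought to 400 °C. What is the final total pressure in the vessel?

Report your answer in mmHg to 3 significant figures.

Because the vessel is rigid and T is held at 501 °C, work the stoichiometry in partial pressures (P_i = n_iRT/V).
P(Cl2) required for 392 mmHg of H2 = (1/1) × 392 = 392.0 mmHg; available 176 mmHg, so Cl2 is limiting.
P(H2) remaining = 392 − (1/1) × 176 = 216.0 mmHg
P(gaseous products) = (2)/1 × 176 = 352.0 mmHg
P_total at 501 °C = 216.0 + 352.0 = 568.0 mmHg
Scaling to 400 °C: P = 568.0 × 673.15/774.15 = 493.9 mmHg

494 mmHg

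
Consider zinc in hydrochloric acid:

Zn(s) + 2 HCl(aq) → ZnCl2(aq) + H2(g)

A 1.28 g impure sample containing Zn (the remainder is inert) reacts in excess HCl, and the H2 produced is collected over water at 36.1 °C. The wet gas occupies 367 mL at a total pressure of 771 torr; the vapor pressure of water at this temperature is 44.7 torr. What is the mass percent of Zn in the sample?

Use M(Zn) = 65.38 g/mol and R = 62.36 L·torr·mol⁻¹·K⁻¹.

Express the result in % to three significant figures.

70.6 %

P(H2) = 771 − 44.7 = 726.3 torr
n(H2) = PV/RT = (726.3 × 0.3670) / (62.36 × 309.25) = 0.01382 mol
n(Zn) = (1/1) × 0.01382 = 0.01382 mol
m(Zn) = 0.01382 × 65.38 = 0.9036 g
%Zn = 0.9036 / 1.28 × 100 = 70.59%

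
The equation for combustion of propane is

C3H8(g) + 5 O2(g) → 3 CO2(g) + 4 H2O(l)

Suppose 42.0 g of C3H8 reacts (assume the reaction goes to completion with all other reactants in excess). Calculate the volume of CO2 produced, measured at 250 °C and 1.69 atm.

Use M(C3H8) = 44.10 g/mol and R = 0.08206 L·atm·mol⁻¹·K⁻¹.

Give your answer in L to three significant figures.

n(C3H8) = 42.00 / 44.10 = 0.9524 mol
n(CO2) = (3/1) × 0.9524 = 2.857 mol
V = nRT/P = 2.857 × 0.08206 × 523.15 / 1.69 = 72.57 L

72.6 L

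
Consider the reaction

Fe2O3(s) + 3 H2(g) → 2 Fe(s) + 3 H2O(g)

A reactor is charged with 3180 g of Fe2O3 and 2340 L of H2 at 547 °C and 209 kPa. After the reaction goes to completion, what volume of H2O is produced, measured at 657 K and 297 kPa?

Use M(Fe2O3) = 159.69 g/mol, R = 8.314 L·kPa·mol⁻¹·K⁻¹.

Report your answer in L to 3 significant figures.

n(Fe2O3) = 3180 / 159.69 = 19.91 mol
n(H2) = PV/RT = (209 × 2340) / (8.314 × 820.15) = 71.72 mol
For 19.91 mol Fe2O3, stoichiometry requires (3/1) × 19.91 = 59.73 mol H2; 71.72 mol is available, so Fe2O3 is limiting.
n(H2O) = (3/1) × 19.91 = 59.73 mol
V(H2O) = nRT/P = 59.73 × 8.314 × 657 / 297 = 1099 L

1100 L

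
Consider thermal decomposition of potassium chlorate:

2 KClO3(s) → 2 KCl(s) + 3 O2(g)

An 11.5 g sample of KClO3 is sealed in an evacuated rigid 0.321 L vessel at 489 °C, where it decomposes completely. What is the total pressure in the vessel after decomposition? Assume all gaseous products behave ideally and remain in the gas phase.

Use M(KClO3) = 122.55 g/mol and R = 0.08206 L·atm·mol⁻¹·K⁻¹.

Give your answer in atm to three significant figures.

27.4 atm

n(KClO3) = 11.5 / 122.55 = 0.09384 mol
n(gas produced) = (3/2) × 0.09384 = 0.1408 mol
P = nRT/V = 0.1408 × 0.08206 × 762.15 / 0.321 = 27.43 atm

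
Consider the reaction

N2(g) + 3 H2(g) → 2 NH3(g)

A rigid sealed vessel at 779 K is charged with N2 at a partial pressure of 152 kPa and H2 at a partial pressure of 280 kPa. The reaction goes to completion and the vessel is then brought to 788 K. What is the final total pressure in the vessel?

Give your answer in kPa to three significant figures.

At constant V, partial pressures at 779 K are proportional to moles, so apply stoichiometry directly to pressures.
P(H2) required for 152 kPa of N2 = (3/1) × 152 = 456.0 kPa; available 280 kPa, so H2 is limiting.
P(N2) remaining = 152 − (1/3) × 280 = 58.67 kPa
P(gaseous products) = (2)/3 × 280 = 186.7 kPa
P_total at 779 K = 58.67 + 186.7 = 245.4 kPa
Scaling to 788 K: P = 245.4 × 788/779 = 248.2 kPa

248 kPa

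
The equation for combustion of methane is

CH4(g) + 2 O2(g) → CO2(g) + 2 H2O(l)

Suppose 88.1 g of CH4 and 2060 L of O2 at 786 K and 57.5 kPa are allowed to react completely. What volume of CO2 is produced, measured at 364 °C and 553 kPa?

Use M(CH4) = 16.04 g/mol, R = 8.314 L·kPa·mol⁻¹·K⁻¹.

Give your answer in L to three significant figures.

52.6 L

n(CH4) = 88.1 / 16.04 = 5.493 mol
n(O2) = PV/RT = (57.5 × 2060) / (8.314 × 786) = 18.13 mol
For 5.493 mol CH4, stoichiometry requires (2/1) × 5.493 = 10.99 mol O2; 18.13 mol is available, so CH4 is limiting.
n(CO2) = (1/1) × 5.493 = 5.493 mol
V(CO2) = nRT/P = 5.493 × 8.314 × 637.15 / 553 = 52.62 L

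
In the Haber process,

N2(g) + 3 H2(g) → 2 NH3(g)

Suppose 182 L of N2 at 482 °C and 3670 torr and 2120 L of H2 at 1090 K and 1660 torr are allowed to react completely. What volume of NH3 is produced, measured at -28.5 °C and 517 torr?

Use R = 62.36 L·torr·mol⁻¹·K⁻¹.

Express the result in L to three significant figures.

n(N2) = PV/RT = (3670 × 182) / (62.36 × 755.15) = 14.18 mol
n(H2) = PV/RT = (1660 × 2120) / (62.36 × 1090) = 51.77 mol
For 14.18 mol N2, stoichiometry requires (3/1) × 14.18 = 42.54 mol H2; 51.77 mol is available, so N2 is limiting.
n(NH3) = (2/1) × 14.18 = 28.36 mol
V(NH3) = nRT/P = 28.36 × 62.36 × 244.65 / 517 = 836.9 L

837 L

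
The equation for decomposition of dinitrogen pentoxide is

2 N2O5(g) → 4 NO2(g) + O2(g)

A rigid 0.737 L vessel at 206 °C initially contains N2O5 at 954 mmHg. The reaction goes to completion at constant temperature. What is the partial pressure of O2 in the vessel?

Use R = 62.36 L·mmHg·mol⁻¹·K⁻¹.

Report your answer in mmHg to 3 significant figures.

477 mmHg

n(N2O5)₀ = PV/RT = (954 × 0.737) / (62.36 × 479.15) = 0.02353 mol
n(O2) = (1/2) × 0.02353 = 0.01176 mol
P(O2) = nRT/V = 0.01176 × 62.36 × 479.15 / 0.737 = 476.8 mmHg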